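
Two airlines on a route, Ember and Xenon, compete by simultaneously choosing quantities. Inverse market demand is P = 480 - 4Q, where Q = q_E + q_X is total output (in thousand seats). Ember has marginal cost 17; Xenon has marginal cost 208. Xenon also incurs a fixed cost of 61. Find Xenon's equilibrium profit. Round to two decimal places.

121.25

Ember's profit: π_E = (480 - 4Q)q_E - (17q_E). Setting ∂π_E/∂q_E = 0: 463 - 8q_E - 4(q_X) = 0.
Xenon's first-order condition: 272 - 8q_X - 4(q_E) = 0.
Rearranging gives the reaction functions q_E = (463 - 4q_X)/8 and q_X = (272 - 4q_E)/8.
Solving the pair: q_E = 109/2, q_X = 27/4.
Price P = 480 - 4·(245/4) = 235.
Xenon's profit: (235 - 208)·(27/4) - 61 = 485/4.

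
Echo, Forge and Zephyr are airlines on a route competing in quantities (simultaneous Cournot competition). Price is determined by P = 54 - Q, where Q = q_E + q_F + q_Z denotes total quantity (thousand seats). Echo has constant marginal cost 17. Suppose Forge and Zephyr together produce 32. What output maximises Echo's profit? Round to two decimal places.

2.50

With rivals' combined output fixed at 32, Echo's profit is π_E = (54 - 32 - q_E)q_E - (17q_E) = (22 - q_E)q_E - (17q_E).
∂π_E/∂q_E = 5 - 2q_E = 0, so q_E = 5/2.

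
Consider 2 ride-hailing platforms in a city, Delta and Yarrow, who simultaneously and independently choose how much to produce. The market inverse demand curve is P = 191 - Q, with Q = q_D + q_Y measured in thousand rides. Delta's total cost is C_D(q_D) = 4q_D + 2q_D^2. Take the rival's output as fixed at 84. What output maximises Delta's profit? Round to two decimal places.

With the rival's output fixed at 84, Delta's profit is π_D = (191 - 84 - q_D)q_D - (4q_D + 2q_D²) = (107 - q_D)q_D - (4q_D + 2q_D²).
∂π_D/∂q_D = 103 - 6q_D = 0, so q_D = 103/6.

17.17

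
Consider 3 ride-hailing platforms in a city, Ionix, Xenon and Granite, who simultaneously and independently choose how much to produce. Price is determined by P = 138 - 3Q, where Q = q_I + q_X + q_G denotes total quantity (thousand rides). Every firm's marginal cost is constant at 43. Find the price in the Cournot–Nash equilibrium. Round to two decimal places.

Each firm earns π_i = (138 - 3Q)q_i - 43q_i.
Setting ∂π_i/∂q_i = 0 with rivals' quantities fixed: 95 - 6q_i - 3·Σ_{j≠i} q_j = 0.
With identical firms every q_j equals q_i, so Σ_{j≠i} q_j = 2q_i and 95 = 12q_i, giving q_i = 95/12.
Total output Q = 95/4, so price P = 138 - 3·(95/4) = 267/4.

66.75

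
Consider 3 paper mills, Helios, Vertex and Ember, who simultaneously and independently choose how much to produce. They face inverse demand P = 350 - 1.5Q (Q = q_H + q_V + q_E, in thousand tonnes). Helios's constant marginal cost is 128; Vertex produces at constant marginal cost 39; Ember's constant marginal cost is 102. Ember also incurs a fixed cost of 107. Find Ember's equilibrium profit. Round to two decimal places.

Helios's profit: π_H = (350 - 1.5Q)q_H - (128q_H). Setting ∂π_H/∂q_H = 0: 222 - 3q_H - (3/2)(q_V + q_E) = 0.
Vertex's first-order condition: 311 - 3q_V - (3/2)(q_H + q_E) = 0.
Ember's profit: π_E = (350 - 1.5Q)q_E - (102q_E). Setting ∂π_E/∂q_E = 0: 248 - 3q_E - (3/2)(q_H + q_V) = 0.
Adding the 3 first-order conditions: 781 − 6Q = 0, so Q = 781/6.
Back-substituting: q_H = (222 − 781/4)/(3/2) = 107/6, q_V = (311 − 781/4)/(3/2) = 463/6, q_E = (248 − 781/4)/(3/2) = 211/6.
Price P = 350 - (3/2)·(781/6) = 619/4.
Ember's profit: (619/4 - 102)·(211/6) - 107 = 1748.0417.

1748.04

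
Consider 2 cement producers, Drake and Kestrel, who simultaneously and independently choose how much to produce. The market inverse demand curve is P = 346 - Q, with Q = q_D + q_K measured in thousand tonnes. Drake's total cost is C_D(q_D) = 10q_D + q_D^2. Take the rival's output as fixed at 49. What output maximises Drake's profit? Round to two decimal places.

With the rival's output fixed at 49, Drake's profit is π_D = (346 - 49 - q_D)q_D - (10q_D + q_D²) = (297 - q_D)q_D - (10q_D + q_D²).
∂π_D/∂q_D = 287 - 4q_D = 0, so q_D = 287/4.

71.75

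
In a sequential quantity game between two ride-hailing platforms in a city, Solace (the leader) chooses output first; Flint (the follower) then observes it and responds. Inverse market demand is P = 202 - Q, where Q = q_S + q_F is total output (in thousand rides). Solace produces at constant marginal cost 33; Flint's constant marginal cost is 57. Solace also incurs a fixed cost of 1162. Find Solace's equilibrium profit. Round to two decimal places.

Solve by backward induction. Given q_S, the follower Flint maximises π_F = (202 - q_S - q_F)q_F - 57q_F.
∂π_F/∂q_F = 145 - q_S - 2q_F = 0 gives the reaction function q_F = (145 - q_S)/2.
The leader anticipates this reaction. Substituting into P = 202 - Q gives P = 259/2 - (1/2)q_S, so π_S = (259/2 - (1/2)q_S)q_S - 33q_S.
The leader's first-order condition 193/2 - q_S = 0 yields q_S = 193/2.
Then q_F = (145 - 193/2)/2 = 97/4.
Price P = 202 - 483/4 = 325/4.
Solace's profit: (325/4 - 33)·(193/2) - 1162 = 3494.1250.

3494.13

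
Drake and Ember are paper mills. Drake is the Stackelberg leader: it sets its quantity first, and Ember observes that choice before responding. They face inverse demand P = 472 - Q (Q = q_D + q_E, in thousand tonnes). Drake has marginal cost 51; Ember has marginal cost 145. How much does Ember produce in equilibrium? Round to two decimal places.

Solve by backward induction. Given q_D, the follower Ember maximises π_E = (472 - q_D - q_E)q_E - 145q_E.
Setting the follower's marginal profit to zero, 327 - q_D - 2q_E = 0, i.e. q_E = (327 - q_D)/2.
Drake substitutes q_E(q_D) into its own profit: π_D = q_D(472 - q_D - (327 - q_D)/2) - 51q_D = (617/2 - (1/2)q_D)q_D - 51q_D.
The leader's first-order condition 515/2 - q_D = 0 yields q_D = 515/2.
Then q_E = (327 - 515/2)/2 = 139/4.

34.75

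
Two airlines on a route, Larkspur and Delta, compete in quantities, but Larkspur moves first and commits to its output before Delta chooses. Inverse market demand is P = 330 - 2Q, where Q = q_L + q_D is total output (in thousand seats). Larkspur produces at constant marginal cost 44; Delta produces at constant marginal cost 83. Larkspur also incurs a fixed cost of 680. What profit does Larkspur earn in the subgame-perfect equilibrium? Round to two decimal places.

5921.56

The follower Delta best-responds to any q_L: π_D = (330 - 2Q)q_D - 83q_D.
Setting the follower's marginal profit to zero, 247 - 2q_L - 4q_D = 0, i.e. q_D = (247 - 2q_L)/4.
The leader anticipates this reaction. Substituting into P = 330 - 2Q gives P = 413/2 - q_L, so π_L = (413/2 - q_L)q_L - 44q_L.
Leader FOC: 325/2 - 2q_L = 0, so q_L = 325/4.
Then q_D = (247 - 2·(325/4))/4 = 169/8.
Price P = 330 - 2·(819/8) = 501/4.
Larkspur's profit: (501/4 - 44)·(325/4) - 680 = 5921.5625.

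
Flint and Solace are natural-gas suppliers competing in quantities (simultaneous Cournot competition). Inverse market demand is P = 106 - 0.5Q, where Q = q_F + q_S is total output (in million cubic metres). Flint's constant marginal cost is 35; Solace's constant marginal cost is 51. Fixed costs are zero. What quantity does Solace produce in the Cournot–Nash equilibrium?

Flint's profit: π_F = (106 - 0.5Q)q_F - (35q_F). Setting ∂π_F/∂q_F = 0: 71 - q_F - (1/2)(q_S) = 0.
Solace's first-order condition: 55 - q_S - (1/2)(q_F) = 0.
Best responses: q_F = (71 - (1/2)q_S), q_S = (55 - (1/2)q_F).
Substituting one into the other gives q_F = 58 and q_S = 26.

26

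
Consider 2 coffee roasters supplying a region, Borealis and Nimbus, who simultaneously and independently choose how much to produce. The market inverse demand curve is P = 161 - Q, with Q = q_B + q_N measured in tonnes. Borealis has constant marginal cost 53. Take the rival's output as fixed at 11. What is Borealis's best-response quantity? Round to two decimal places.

48.50

With the rival's output fixed at 11, Borealis's profit is π_B = (161 - 11 - q_B)q_B - (53q_B) = (150 - q_B)q_B - (53q_B).
∂π_B/∂q_B = 97 - 2q_B = 0, so q_B = 97/2.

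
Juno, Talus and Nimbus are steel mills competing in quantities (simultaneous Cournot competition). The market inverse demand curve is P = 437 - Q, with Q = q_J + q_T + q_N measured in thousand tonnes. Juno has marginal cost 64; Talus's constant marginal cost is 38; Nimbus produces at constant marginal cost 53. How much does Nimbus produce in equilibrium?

95

Juno's profit: π_J = (437 - Q)q_J - (64q_J). Setting ∂π_J/∂q_J = 0: 373 - 2q_J - (q_T + q_N) = 0.
Talus's first-order condition: 399 - 2q_T - (q_J + q_N) = 0.
Nimbus's first-order condition: 384 - 2q_N - (q_J + q_T) = 0.
Summing all 3 equations gives 1156 − 4Q = 0, hence Q = 289.
Back-substituting: q_J = (373 − 289) = 84, q_T = (399 − 289) = 110, q_N = (384 − 289) = 95.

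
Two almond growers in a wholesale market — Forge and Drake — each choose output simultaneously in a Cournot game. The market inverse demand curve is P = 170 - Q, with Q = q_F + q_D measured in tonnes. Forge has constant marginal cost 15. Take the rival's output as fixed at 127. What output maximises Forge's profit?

With the rival's output fixed at 127, Forge's profit is π_F = (170 - 127 - q_F)q_F - (15q_F) = (43 - q_F)q_F - (15q_F).
∂π_F/∂q_F = 28 - 2q_F = 0, so q_F = 14.

14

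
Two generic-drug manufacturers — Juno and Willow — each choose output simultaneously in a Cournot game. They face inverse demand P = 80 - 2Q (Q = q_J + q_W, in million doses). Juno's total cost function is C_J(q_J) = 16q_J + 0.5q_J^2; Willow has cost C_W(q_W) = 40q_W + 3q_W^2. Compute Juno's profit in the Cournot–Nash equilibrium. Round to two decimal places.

Juno's profit: π_J = (80 - 2Q)q_J - (16q_J + (1/2)q_J²). Setting ∂π_J/∂q_J = 0: 64 - 5q_J - 2(q_W) = 0.
Willow's first-order condition: 40 - 10q_W - 2(q_J) = 0.
So q_J = (64 - 2q_W)/5 and q_W = (40 - 2q_J)/10.
Solving the pair: q_J = 280/23, q_W = 36/23.
Price P = 80 - 2·(316/23) = 1208/23.
Juno's profit: (1208/23)·(280/23) - 16·(280/23) - (1/2)(280/23)² = 370.5104.

370.51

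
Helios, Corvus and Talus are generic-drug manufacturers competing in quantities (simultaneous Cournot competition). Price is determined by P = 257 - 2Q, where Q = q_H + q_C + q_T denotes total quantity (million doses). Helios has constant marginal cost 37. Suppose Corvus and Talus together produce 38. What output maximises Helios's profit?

36

With rivals' combined output fixed at 38, Helios's profit is π_H = (257 - 2·38 - 2q_H)q_H - (37q_H) = (181 - 2q_H)q_H - (37q_H).
∂π_H/∂q_H = 144 - 4q_H = 0, so q_H = 36.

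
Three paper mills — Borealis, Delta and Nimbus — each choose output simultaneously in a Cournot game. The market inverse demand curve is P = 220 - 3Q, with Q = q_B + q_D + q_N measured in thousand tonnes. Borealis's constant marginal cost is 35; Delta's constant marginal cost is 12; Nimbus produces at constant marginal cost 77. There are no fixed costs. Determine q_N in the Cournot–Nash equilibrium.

Borealis's profit: π_B = (220 - 3Q)q_B - (35q_B). Setting ∂π_B/∂q_B = 0: 185 - 6q_B - 3(q_D + q_N) = 0.
Delta's first-order condition: 208 - 6q_D - 3(q_B + q_N) = 0.
Nimbus's profit: π_N = (220 - 3Q)q_N - (77q_N). Setting ∂π_N/∂q_N = 0: 143 - 6q_N - 3(q_B + q_D) = 0.
Adding the 3 first-order conditions: 536 − 12Q = 0, so Q = 134/3.
Back-substituting: q_B = (185 − 134)/3 = 17, q_D = (208 − 134)/3 = 74/3, q_N = (143 − 134)/3 = 3.

3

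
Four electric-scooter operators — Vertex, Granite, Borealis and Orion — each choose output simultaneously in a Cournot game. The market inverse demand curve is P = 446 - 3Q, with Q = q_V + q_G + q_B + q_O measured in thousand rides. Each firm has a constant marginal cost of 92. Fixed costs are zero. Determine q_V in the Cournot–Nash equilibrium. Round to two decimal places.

A representative firm's profit is π_i = q_i(446 - 3Q) - 92q_i.
First-order condition (treating rivals' output as given): 354 - 6q_i - 3·Σ_{j≠i} q_j = 0.
With identical firms every q_j equals q_i, so Σ_{j≠i} q_j = 3q_i and 354 = 15q_i, giving q_i = 118/5.

23.60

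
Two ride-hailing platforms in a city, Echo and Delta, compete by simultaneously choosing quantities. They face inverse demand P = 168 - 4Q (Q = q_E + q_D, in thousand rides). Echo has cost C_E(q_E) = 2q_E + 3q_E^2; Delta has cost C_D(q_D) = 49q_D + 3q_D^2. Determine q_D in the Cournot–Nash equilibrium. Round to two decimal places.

5.57

Echo's profit: π_E = (168 - 4Q)q_E - (2q_E + 3q_E²). Setting ∂π_E/∂q_E = 0: 166 - 14q_E - 4(q_D) = 0.
Delta's profit: π_D = (168 - 4Q)q_D - (49q_D + 3q_D²). Setting ∂π_D/∂q_D = 0: 119 - 14q_D - 4(q_E) = 0.
So q_E = (166 - 4q_D)/14 and q_D = (119 - 4q_E)/14.
Solving the pair: q_E = 154/15, q_D = 167/30.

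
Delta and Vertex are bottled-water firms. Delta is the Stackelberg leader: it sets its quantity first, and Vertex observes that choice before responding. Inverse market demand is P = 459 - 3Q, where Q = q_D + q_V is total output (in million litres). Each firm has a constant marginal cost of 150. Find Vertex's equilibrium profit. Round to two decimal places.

1989.19

The follower Vertex best-responds to any q_D: π_V = (459 - 3Q)q_V - 150q_V.
Follower FOC: 309 - 3q_D - 6q_V = 0, so q_V(q_D) = (309 - 3q_D)/6.
Delta substitutes q_V(q_D) into its own profit: π_D = q_D(459 - 3q_D - (309 - 3q_D)/2) - 150q_D = (609/2 - (3/2)q_D)q_D - 150q_D.
Leader FOC: 309/2 - 3q_D = 0, so q_D = 103/2.
Then q_V = (309 - 3·(103/2))/6 = 103/4.
Price P = 459 - 3·(309/4) = 909/4.
Vertex's profit: (909/4 - 150)·(103/4) = 1989.1875.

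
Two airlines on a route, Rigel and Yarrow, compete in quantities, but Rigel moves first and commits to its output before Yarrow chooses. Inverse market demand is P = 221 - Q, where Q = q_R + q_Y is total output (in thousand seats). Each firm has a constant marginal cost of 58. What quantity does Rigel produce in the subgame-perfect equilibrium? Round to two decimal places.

Solve by backward induction. Given q_R, the follower Yarrow maximises π_Y = (221 - q_R - q_Y)q_Y - 58q_Y.
Follower FOC: 163 - q_R - 2q_Y = 0, so q_Y(q_R) = (163 - q_R)/2.
The leader anticipates this reaction. Substituting into P = 221 - Q gives P = 279/2 - (1/2)q_R, so π_R = (279/2 - (1/2)q_R)q_R - 58q_R.
Maximising: ∂π_R/∂q_R = 163/2 - q_R = 0, giving q_R = 163/2.
Then q_Y = (163 - 163/2)/2 = 163/4.

81.50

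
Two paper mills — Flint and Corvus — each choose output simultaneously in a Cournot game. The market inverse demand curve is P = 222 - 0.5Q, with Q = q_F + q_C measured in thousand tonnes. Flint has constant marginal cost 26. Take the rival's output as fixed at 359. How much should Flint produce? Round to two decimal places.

16.50

With the rival's output fixed at 359, Flint's profit is π_F = (222 - (1/2)·359 - (1/2)q_F)q_F - (26q_F) = (85/2 - (1/2)q_F)q_F - (26q_F).
∂π_F/∂q_F = 33/2 - q_F = 0, so q_F = 33/2.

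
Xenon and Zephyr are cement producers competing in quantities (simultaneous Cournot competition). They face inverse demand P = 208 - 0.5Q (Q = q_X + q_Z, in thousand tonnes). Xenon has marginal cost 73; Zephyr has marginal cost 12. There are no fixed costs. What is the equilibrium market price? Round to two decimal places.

Xenon's profit: π_X = (208 - 0.5Q)q_X - (73q_X). Setting ∂π_X/∂q_X = 0: 135 - q_X - (1/2)(q_Z) = 0.
Zephyr's first-order condition: 196 - q_Z - (1/2)(q_X) = 0.
Rearranging gives the reaction functions q_X = (135 - (1/2)q_Z) and q_Z = (196 - (1/2)q_X).
Solving the pair: q_X = 148/3, q_Z = 514/3.
Total output Q = 662/3, so price P = 208 - (1/2)·(662/3) = 293/3.

97.67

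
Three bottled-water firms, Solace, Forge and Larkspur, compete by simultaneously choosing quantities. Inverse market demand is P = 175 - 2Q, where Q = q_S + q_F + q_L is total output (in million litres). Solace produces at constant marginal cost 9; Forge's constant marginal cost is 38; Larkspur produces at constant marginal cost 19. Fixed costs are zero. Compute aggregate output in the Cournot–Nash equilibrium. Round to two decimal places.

Solace's profit: π_S = (175 - 2Q)q_S - (9q_S). Setting ∂π_S/∂q_S = 0: 166 - 4q_S - 2(q_F + q_L) = 0.
Forge's profit: π_F = (175 - 2Q)q_F - (38q_F). Setting ∂π_F/∂q_F = 0: 137 - 4q_F - 2(q_S + q_L) = 0.
Larkspur's first-order condition: 156 - 4q_L - 2(q_S + q_F) = 0.
Adding the 3 conditions: 459 − 4Q − 4Q = 0, i.e. Q = 459/8.
Back-substituting: q_S = (166 − 459/4)/2 = 205/8, q_F = (137 − 459/4)/2 = 89/8, q_L = (156 − 459/4)/2 = 165/8.
Total output Q = 205/8 + 89/8 + 165/8 = 459/8.

57.38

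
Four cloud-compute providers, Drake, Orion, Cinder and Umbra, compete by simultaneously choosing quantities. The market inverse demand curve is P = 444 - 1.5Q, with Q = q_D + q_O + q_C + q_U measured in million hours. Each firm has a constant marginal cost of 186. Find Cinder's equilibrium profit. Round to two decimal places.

1775.04

Each firm earns π_i = (444 - 1.5Q)q_i - 186q_i.
Setting ∂π_i/∂q_i = 0 with rivals' quantities fixed: 258 - 3q_i - (3/2)·Σ_{j≠i} q_j = 0.
With identical firms every q_j equals q_i, so Σ_{j≠i} q_j = 3q_i and 258 = (15/2)q_i, giving q_i = 172/5.
Price P = 444 - (3/2)·(688/5) = 1188/5.
Cinder's profit: (1188/5 - 186)·(172/5) = 1775.0400.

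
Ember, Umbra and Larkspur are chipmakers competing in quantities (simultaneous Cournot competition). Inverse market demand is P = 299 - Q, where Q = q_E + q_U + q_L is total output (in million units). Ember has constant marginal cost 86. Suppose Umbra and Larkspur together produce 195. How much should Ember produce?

With rivals' combined output fixed at 195, Ember's profit is π_E = (299 - 195 - q_E)q_E - (86q_E) = (104 - q_E)q_E - (86q_E).
∂π_E/∂q_E = 18 - 2q_E = 0, so q_E = 9.

9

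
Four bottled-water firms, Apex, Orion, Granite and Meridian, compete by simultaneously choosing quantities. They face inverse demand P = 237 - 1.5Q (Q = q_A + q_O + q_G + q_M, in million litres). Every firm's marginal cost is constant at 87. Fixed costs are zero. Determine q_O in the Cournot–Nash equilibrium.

A representative firm's profit is π_i = q_i(237 - 1.5Q) - 87q_i.
Setting ∂π_i/∂q_i = 0 with rivals' quantities fixed: 150 - 3q_i - (3/2)·Σ_{j≠i} q_j = 0.
By symmetry each firm produces the same amount; substituting Σ_{j≠i} q_j = 3q_i yields q_i = 150/(15/2) = 20.

20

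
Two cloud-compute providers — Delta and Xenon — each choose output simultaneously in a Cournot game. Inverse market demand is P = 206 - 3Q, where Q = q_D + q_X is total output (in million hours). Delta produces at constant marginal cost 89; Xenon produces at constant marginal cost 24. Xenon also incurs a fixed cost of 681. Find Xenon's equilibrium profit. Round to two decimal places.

Delta's profit: π_D = (206 - 3Q)q_D - (89q_D). Setting ∂π_D/∂q_D = 0: 117 - 6q_D - 3(q_X) = 0.
Xenon's first-order condition: 182 - 6q_X - 3(q_D) = 0.
Rearranging gives the reaction functions q_D = (117 - 3q_X)/6 and q_X = (182 - 3q_D)/6.
Solving the pair: q_D = 52/9, q_X = 247/9.
Price P = 206 - 3·(299/9) = 319/3.
Xenon's profit: (319/3 - 24)·(247/9) - 681 = 1578.5926.

1578.59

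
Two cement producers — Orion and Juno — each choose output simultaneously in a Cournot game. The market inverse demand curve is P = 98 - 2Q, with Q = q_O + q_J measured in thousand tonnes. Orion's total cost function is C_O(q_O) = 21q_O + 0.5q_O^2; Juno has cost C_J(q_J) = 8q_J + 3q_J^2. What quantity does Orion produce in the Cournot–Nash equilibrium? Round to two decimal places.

Orion's profit: π_O = (98 - 2Q)q_O - (21q_O + (1/2)q_O²). Setting ∂π_O/∂q_O = 0: 77 - 5q_O - 2(q_J) = 0.
Juno's first-order condition: 90 - 10q_J - 2(q_O) = 0.
Best responses: q_O = (77 - 2q_J)/5, q_J = (90 - 2q_O)/10.
Solving the pair: q_O = 295/23, q_J = 148/23.

12.83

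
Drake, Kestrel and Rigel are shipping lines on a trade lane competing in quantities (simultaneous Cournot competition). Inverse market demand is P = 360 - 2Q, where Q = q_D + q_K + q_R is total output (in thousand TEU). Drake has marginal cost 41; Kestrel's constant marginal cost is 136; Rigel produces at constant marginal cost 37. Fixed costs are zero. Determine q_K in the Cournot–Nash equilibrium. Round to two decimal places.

Drake's profit: π_D = (360 - 2Q)q_D - (41q_D). Setting ∂π_D/∂q_D = 0: 319 - 4q_D - 2(q_K + q_R) = 0.
Kestrel's first-order condition: 224 - 4q_K - 2(q_D + q_R) = 0.
Rigel's first-order condition: 323 - 4q_R - 2(q_D + q_K) = 0.
Adding the 3 first-order conditions: 866 − 8Q = 0, so Q = 433/4.
Back-substituting: q_D = (319 − 433/2)/2 = 205/4, q_K = (224 − 433/2)/2 = 15/4, q_R = (323 − 433/2)/2 = 213/4.

3.75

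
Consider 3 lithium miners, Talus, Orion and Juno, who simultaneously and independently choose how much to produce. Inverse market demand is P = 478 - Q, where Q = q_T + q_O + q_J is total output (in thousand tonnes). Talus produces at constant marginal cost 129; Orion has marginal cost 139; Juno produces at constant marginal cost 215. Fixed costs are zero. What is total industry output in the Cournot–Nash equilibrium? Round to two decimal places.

237.75

Talus's profit: π_T = (478 - Q)q_T - (129q_T). Setting ∂π_T/∂q_T = 0: 349 - 2q_T - (q_O + q_J) = 0.
Orion's first-order condition: 339 - 2q_O - (q_T + q_J) = 0.
Juno's profit: π_J = (478 - Q)q_J - (215q_J). Setting ∂π_J/∂q_J = 0: 263 - 2q_J - (q_T + q_O) = 0.
Adding the 3 conditions: 951 − 2Q − 2Q = 0, i.e. Q = 951/4.
Back-substituting: q_T = (349 − 951/4) = 445/4, q_O = (339 − 951/4) = 405/4, q_J = (263 − 951/4) = 101/4.
Total output Q = 445/4 + 405/4 + 101/4 = 951/4.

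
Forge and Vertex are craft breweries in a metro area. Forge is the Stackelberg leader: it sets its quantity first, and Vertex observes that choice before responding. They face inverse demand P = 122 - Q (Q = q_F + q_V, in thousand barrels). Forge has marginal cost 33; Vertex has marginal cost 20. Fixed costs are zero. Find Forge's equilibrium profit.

722

Solve by backward induction. Given q_F, the follower Vertex maximises π_V = (122 - q_F - q_V)q_V - 20q_V.
Follower FOC: 102 - q_F - 2q_V = 0, so q_V(q_F) = (102 - q_F)/2.
The leader anticipates this reaction. Substituting into P = 122 - Q gives P = 71 - (1/2)q_F, so π_F = (71 - (1/2)q_F)q_F - 33q_F.
The leader's first-order condition 38 - q_F = 0 yields q_F = 38.
Then q_V = (102 - 38)/2 = 32.
Price P = 122 - 70 = 52.
Forge's profit: (52 - 33)·38 = 722.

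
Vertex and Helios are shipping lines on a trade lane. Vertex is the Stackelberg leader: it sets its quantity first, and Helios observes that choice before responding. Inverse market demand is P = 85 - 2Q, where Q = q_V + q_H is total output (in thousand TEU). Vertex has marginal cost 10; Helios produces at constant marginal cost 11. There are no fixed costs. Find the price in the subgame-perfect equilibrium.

Solve by backward induction. Given q_V, the follower Helios maximises π_H = (85 - 2q_V - 2q_H)q_H - 11q_H.
Setting the follower's marginal profit to zero, 74 - 2q_V - 4q_H = 0, i.e. q_H = (74 - 2q_V)/4.
Vertex substitutes q_H(q_V) into its own profit: π_V = q_V(85 - 2q_V - (74 - 2q_V)/2) - 10q_V = (48 - q_V)q_V - 10q_V.
The leader's first-order condition 38 - 2q_V = 0 yields q_V = 19.
Then q_H = (74 - 2·19)/4 = 9.
Total output Q = 28, so price P = 85 - 2·28 = 29.

29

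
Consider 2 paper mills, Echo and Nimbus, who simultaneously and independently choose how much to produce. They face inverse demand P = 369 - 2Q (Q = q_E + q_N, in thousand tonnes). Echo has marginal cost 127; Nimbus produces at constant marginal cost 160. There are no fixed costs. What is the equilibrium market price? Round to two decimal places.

Echo's profit: π_E = (369 - 2Q)q_E - (127q_E). Setting ∂π_E/∂q_E = 0: 242 - 4q_E - 2(q_N) = 0.
Nimbus's profit: π_N = (369 - 2Q)q_N - (160q_N). Setting ∂π_N/∂q_N = 0: 209 - 4q_N - 2(q_E) = 0.
Best responses: q_E = (242 - 2q_N)/4, q_N = (209 - 2q_E)/4.
Solving the pair: q_E = 275/6, q_N = 88/3.
Total output Q = 451/6, so price P = 369 - 2·(451/6) = 656/3.

218.67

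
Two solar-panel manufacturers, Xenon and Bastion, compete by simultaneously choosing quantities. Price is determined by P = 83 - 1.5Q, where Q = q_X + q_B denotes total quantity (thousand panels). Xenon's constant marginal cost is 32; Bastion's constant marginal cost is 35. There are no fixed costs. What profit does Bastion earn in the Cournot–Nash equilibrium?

150

Xenon's profit: π_X = (83 - 1.5Q)q_X - (32q_X). Setting ∂π_X/∂q_X = 0: 51 - 3q_X - (3/2)(q_B) = 0.
Bastion's first-order condition: 48 - 3q_B - (3/2)(q_X) = 0.
Rearranging gives the reaction functions q_X = (51 - (3/2)q_B)/3 and q_B = (48 - (3/2)q_X)/3.
Solving the pair: q_X = 12, q_B = 10.
Price P = 83 - (3/2)·22 = 50.
Bastion's profit: (50 - 35)·10 = 150.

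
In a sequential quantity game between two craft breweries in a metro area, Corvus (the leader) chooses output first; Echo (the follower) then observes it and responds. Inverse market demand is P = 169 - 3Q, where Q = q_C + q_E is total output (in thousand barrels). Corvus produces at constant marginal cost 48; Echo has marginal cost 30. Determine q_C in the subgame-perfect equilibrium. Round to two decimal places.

17.17

The follower Echo best-responds to any q_C: π_E = (169 - 3Q)q_E - 30q_E.
∂π_E/∂q_E = 139 - 3q_C - 6q_E = 0 gives the reaction function q_E = (139 - 3q_C)/6.
Corvus substitutes q_E(q_C) into its own profit: π_C = q_C(169 - 3q_C - (139 - 3q_C)/2) - 48q_C = (199/2 - (3/2)q_C)q_C - 48q_C.
Leader FOC: 103/2 - 3q_C = 0, so q_C = 103/6.
Then q_E = (139 - 3·(103/6))/6 = 175/12.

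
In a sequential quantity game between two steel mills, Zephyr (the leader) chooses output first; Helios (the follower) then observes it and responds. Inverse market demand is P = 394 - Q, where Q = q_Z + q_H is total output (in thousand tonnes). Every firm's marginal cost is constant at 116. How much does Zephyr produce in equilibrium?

139

Solve by backward induction. Given q_Z, the follower Helios maximises π_H = (394 - q_Z - q_H)q_H - 116q_H.
∂π_H/∂q_H = 278 - q_Z - 2q_H = 0 gives the reaction function q_H = (278 - q_Z)/2.
The leader anticipates this reaction. Substituting into P = 394 - Q gives P = 255 - (1/2)q_Z, so π_Z = (255 - (1/2)q_Z)q_Z - 116q_Z.
The leader's first-order condition 139 - q_Z = 0 yields q_Z = 139.
Then q_H = (278 - 139)/2 = 139/2.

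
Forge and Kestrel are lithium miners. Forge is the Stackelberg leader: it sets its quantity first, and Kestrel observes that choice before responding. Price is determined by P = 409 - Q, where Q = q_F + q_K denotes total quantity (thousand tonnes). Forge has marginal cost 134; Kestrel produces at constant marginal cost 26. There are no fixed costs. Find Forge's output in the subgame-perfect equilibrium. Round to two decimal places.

83.50

Solve by backward induction. Given q_F, the follower Kestrel maximises π_K = (409 - q_F - q_K)q_K - 26q_K.
Setting the follower's marginal profit to zero, 383 - q_F - 2q_K = 0, i.e. q_K = (383 - q_F)/2.
Forge substitutes q_K(q_F) into its own profit: π_F = q_F(409 - q_F - (383 - q_F)/2) - 134q_F = (435/2 - (1/2)q_F)q_F - 134q_F.
Maximising: ∂π_F/∂q_F = 167/2 - q_F = 0, giving q_F = 167/2.
Then q_K = (383 - 167/2)/2 = 599/4.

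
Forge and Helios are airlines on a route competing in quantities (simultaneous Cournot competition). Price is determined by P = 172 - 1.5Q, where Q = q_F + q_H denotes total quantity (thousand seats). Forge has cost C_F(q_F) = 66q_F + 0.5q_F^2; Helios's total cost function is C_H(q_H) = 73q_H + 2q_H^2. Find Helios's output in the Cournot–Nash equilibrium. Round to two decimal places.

Forge's profit: π_F = (172 - 1.5Q)q_F - (66q_F + (1/2)q_F²). Setting ∂π_F/∂q_F = 0: 106 - 4q_F - (3/2)(q_H) = 0.
Helios's profit: π_H = (172 - 1.5Q)q_H - (73q_H + 2q_H²). Setting ∂π_H/∂q_H = 0: 99 - 7q_H - (3/2)(q_F) = 0.
Best responses: q_F = (106 - (3/2)q_H)/4, q_H = (99 - (3/2)q_F)/7.
Substituting one into the other gives q_F = 23.0485 and q_H = 948/103.

9.20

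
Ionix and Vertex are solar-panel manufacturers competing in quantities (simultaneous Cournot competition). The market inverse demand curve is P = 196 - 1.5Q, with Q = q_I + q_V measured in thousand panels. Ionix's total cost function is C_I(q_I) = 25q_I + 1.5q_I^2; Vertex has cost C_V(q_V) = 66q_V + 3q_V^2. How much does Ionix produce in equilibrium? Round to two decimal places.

25.97

Ionix's profit: π_I = (196 - 1.5Q)q_I - (25q_I + (3/2)q_I²). Setting ∂π_I/∂q_I = 0: 171 - 6q_I - (3/2)(q_V) = 0.
Vertex's first-order condition: 130 - 9q_V - (3/2)(q_I) = 0.
Best responses: q_I = (171 - (3/2)q_V)/6, q_V = (130 - (3/2)q_I)/9.
Solving the pair: q_I = 1792/69, q_V = 698/69.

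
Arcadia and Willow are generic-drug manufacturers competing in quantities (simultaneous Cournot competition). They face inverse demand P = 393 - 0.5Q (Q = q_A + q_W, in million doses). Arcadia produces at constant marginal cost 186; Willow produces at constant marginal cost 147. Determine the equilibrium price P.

242

Arcadia's profit: π_A = (393 - 0.5Q)q_A - (186q_A). Setting ∂π_A/∂q_A = 0: 207 - q_A - (1/2)(q_W) = 0.
Willow's first-order condition: 246 - q_W - (1/2)(q_A) = 0.
So q_A = (207 - (1/2)q_W) and q_W = (246 - (1/2)q_A).
Substituting one into the other gives q_A = 112 and q_W = 190.
Total output Q = 302, so price P = 393 - (1/2)·302 = 242.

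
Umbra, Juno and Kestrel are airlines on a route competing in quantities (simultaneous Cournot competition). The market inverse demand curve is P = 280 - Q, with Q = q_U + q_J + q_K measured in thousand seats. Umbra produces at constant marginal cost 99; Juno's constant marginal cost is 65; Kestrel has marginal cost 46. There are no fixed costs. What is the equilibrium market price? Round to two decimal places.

Umbra's profit: π_U = (280 - Q)q_U - (99q_U). Setting ∂π_U/∂q_U = 0: 181 - 2q_U - (q_J + q_K) = 0.
Juno's first-order condition: 215 - 2q_J - (q_U + q_K) = 0.
Kestrel's profit: π_K = (280 - Q)q_K - (46q_K). Setting ∂π_K/∂q_K = 0: 234 - 2q_K - (q_U + q_J) = 0.
Adding the 3 first-order conditions: 630 − 4Q = 0, so Q = 315/2.
Back-substituting: q_U = (181 − 315/2) = 47/2, q_J = (215 − 315/2) = 115/2, q_K = (234 − 315/2) = 153/2.
Total output Q = 315/2, so price P = 280 - 315/2 = 245/2.

122.50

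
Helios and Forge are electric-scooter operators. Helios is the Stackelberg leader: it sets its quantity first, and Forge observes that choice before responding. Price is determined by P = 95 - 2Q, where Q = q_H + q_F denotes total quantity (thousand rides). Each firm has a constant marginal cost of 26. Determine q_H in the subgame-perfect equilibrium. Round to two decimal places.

Solve by backward induction. Given q_H, the follower Forge maximises π_F = (95 - 2q_H - 2q_F)q_F - 26q_F.
Follower FOC: 69 - 2q_H - 4q_F = 0, so q_F(q_H) = (69 - 2q_H)/4.
The leader anticipates this reaction. Substituting into P = 95 - 2Q gives P = 121/2 - q_H, so π_H = (121/2 - q_H)q_H - 26q_H.
The leader's first-order condition 69/2 - 2q_H = 0 yields q_H = 69/4.
Then q_F = (69 - 2·(69/4))/4 = 69/8.

17.25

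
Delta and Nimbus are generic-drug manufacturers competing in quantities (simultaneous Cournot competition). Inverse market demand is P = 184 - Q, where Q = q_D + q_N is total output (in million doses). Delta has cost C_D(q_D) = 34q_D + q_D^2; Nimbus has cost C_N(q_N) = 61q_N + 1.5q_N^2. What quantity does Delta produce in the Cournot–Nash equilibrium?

Delta's profit: π_D = (184 - Q)q_D - (34q_D + q_D²). Setting ∂π_D/∂q_D = 0: 150 - 4q_D - (q_N) = 0.
Nimbus's first-order condition: 123 - 5q_N - (q_D) = 0.
Best responses: q_D = (150 - q_N)/4, q_N = (123 - q_D)/5.
Solving the pair: q_D = 33, q_N = 18.

33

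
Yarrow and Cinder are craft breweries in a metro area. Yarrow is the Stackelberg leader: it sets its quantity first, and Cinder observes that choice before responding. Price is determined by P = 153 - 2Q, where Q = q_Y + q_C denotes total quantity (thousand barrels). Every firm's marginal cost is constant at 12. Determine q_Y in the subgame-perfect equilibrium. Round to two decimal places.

35.25

The follower Cinder best-responds to any q_Y: π_C = (153 - 2Q)q_C - 12q_C.
Follower FOC: 141 - 2q_Y - 4q_C = 0, so q_C(q_Y) = (141 - 2q_Y)/4.
The leader anticipates this reaction. Substituting into P = 153 - 2Q gives P = 165/2 - q_Y, so π_Y = (165/2 - q_Y)q_Y - 12q_Y.
The leader's first-order condition 141/2 - 2q_Y = 0 yields q_Y = 141/4.
Then q_C = (141 - 2·(141/4))/4 = 141/8.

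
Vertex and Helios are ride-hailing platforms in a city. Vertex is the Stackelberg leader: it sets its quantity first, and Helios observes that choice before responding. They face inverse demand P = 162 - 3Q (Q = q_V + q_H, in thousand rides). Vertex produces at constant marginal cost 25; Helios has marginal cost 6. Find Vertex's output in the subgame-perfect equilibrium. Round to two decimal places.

19.67

Solve by backward induction. Given q_V, the follower Helios maximises π_H = (162 - 3q_V - 3q_H)q_H - 6q_H.
Setting the follower's marginal profit to zero, 156 - 3q_V - 6q_H = 0, i.e. q_H = (156 - 3q_V)/6.
The leader anticipates this reaction. Substituting into P = 162 - 3Q gives P = 84 - (3/2)q_V, so π_V = (84 - (3/2)q_V)q_V - 25q_V.
Leader FOC: 59 - 3q_V = 0, so q_V = 59/3.
Then q_H = (156 - 3·(59/3))/6 = 97/6.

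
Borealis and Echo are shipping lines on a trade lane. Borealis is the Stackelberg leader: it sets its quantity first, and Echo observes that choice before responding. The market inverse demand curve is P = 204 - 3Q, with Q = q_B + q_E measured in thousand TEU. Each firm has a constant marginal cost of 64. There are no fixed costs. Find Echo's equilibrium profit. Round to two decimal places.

The follower Echo best-responds to any q_B: π_E = (204 - 3Q)q_E - 64q_E.
∂π_E/∂q_E = 140 - 3q_B - 6q_E = 0 gives the reaction function q_E = (140 - 3q_B)/6.
The leader anticipates this reaction. Substituting into P = 204 - 3Q gives P = 134 - (3/2)q_B, so π_B = (134 - (3/2)q_B)q_B - 64q_B.
Leader FOC: 70 - 3q_B = 0, so q_B = 70/3.
Then q_E = (140 - 3·(70/3))/6 = 35/3.
Price P = 204 - 3·35 = 99.
Echo's profit: (99 - 64)·(35/3) = 1225/3.

408.33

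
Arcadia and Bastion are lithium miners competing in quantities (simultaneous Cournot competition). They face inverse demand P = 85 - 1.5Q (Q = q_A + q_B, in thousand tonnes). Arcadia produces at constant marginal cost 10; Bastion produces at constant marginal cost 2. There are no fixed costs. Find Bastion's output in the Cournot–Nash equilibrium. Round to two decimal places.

20.22

Arcadia's profit: π_A = (85 - 1.5Q)q_A - (10q_A). Setting ∂π_A/∂q_A = 0: 75 - 3q_A - (3/2)(q_B) = 0.
Bastion's first-order condition: 83 - 3q_B - (3/2)(q_A) = 0.
Rearranging gives the reaction functions q_A = (75 - (3/2)q_B)/3 and q_B = (83 - (3/2)q_A)/3.
Solving the pair: q_A = 134/9, q_B = 182/9.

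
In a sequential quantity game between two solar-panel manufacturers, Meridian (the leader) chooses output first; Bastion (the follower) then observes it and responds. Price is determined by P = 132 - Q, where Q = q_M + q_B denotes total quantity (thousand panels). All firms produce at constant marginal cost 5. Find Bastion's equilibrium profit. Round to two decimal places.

1008.06

Solve by backward induction. Given q_M, the follower Bastion maximises π_B = (132 - q_M - q_B)q_B - 5q_B.
Follower FOC: 127 - q_M - 2q_B = 0, so q_B(q_M) = (127 - q_M)/2.
The leader anticipates this reaction. Substituting into P = 132 - Q gives P = 137/2 - (1/2)q_M, so π_M = (137/2 - (1/2)q_M)q_M - 5q_M.
Leader FOC: 127/2 - q_M = 0, so q_M = 127/2.
Then q_B = (127 - 127/2)/2 = 127/4.
Price P = 132 - 381/4 = 147/4.
Bastion's profit: (147/4 - 5)·(127/4) = 1008.0625.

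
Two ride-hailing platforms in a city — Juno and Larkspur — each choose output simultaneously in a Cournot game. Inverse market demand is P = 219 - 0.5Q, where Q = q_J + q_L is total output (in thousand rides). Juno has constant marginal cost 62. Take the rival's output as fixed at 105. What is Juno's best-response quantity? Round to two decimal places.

With the rival's output fixed at 105, Juno's profit is π_J = (219 - (1/2)·105 - (1/2)q_J)q_J - (62q_J) = (333/2 - (1/2)q_J)q_J - (62q_J).
∂π_J/∂q_J = 209/2 - q_J = 0, so q_J = 209/2.

104.50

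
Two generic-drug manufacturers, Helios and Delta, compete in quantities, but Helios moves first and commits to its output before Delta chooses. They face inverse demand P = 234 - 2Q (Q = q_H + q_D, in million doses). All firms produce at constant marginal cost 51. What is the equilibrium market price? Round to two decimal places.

Solve by backward induction. Given q_H, the follower Delta maximises π_D = (234 - 2q_H - 2q_D)q_D - 51q_D.
Follower FOC: 183 - 2q_H - 4q_D = 0, so q_D(q_H) = (183 - 2q_H)/4.
The leader anticipates this reaction. Substituting into P = 234 - 2Q gives P = 285/2 - q_H, so π_H = (285/2 - q_H)q_H - 51q_H.
Leader FOC: 183/2 - 2q_H = 0, so q_H = 183/4.
Then q_D = (183 - 2·(183/4))/4 = 183/8.
Total output Q = 549/8, so price P = 234 - 2·(549/8) = 387/4.

96.75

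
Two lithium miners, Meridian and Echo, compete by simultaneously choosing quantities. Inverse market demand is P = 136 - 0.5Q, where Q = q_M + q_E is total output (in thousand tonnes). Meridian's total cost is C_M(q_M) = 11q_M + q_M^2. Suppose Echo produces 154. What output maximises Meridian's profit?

With the rival's output fixed at 154, Meridian's profit is π_M = (136 - (1/2)·154 - (1/2)q_M)q_M - (11q_M + q_M²) = (59 - (1/2)q_M)q_M - (11q_M + q_M²).
∂π_M/∂q_M = 48 - 3q_M = 0, so q_M = 16.

16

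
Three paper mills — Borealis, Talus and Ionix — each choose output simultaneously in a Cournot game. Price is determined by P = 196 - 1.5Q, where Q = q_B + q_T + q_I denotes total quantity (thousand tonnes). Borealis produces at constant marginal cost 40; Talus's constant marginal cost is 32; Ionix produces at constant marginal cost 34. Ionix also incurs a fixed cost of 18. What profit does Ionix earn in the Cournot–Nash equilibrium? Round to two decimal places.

Borealis's profit: π_B = (196 - 1.5Q)q_B - (40q_B). Setting ∂π_B/∂q_B = 0: 156 - 3q_B - (3/2)(q_T + q_I) = 0.
Talus's first-order condition: 164 - 3q_T - (3/2)(q_B + q_I) = 0.
Ionix's profit: π_I = (196 - 1.5Q)q_I - (34q_I). Setting ∂π_I/∂q_I = 0: 162 - 3q_I - (3/2)(q_B + q_T) = 0.
Adding the 3 conditions: 482 − 3Q − 3Q = 0, i.e. Q = 241/3.
Back-substituting: q_B = (156 − 241/2)/(3/2) = 71/3, q_T = (164 − 241/2)/(3/2) = 29, q_I = (162 − 241/2)/(3/2) = 83/3.
Price P = 196 - (3/2)·(241/3) = 151/2.
Ionix's profit: (151/2 - 34)·(83/3) - 18 = 1130.1667.

1130.17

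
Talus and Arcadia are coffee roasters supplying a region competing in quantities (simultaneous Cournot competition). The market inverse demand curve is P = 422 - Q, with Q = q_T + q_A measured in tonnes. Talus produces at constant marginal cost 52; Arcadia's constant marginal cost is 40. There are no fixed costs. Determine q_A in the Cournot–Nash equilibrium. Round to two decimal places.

131.33

Talus's profit: π_T = (422 - Q)q_T - (52q_T). Setting ∂π_T/∂q_T = 0: 370 - 2q_T - (q_A) = 0.
Arcadia's profit: π_A = (422 - Q)q_A - (40q_A). Setting ∂π_A/∂q_A = 0: 382 - 2q_A - (q_T) = 0.
Rearranging gives the reaction functions q_T = (370 - q_A)/2 and q_A = (382 - q_T)/2.
Solving the pair: q_T = 358/3, q_A = 394/3.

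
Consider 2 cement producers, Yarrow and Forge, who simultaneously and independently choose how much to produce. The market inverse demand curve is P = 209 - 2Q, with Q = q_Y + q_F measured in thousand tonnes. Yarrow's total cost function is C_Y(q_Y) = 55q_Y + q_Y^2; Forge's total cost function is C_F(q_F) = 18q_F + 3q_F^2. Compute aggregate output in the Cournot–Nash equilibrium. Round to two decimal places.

Yarrow's profit: π_Y = (209 - 2Q)q_Y - (55q_Y + q_Y²). Setting ∂π_Y/∂q_Y = 0: 154 - 6q_Y - 2(q_F) = 0.
Forge's profit: π_F = (209 - 2Q)q_F - (18q_F + 3q_F²). Setting ∂π_F/∂q_F = 0: 191 - 10q_F - 2(q_Y) = 0.
So q_Y = (154 - 2q_F)/6 and q_F = (191 - 2q_Y)/10.
Substituting one into the other gives q_Y = 579/28 and q_F = 419/28.
Total output Q = 579/28 + 419/28 = 499/14.

35.64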